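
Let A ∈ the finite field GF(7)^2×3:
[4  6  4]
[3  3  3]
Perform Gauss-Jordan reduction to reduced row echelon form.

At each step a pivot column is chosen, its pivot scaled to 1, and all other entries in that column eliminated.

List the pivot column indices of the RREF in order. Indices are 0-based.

pivot columns: 0, 1

pivot(0,0)=4: scale R0 → (1, 5, 1)
  clear (1,0): R1 −= (3)R0 → (0, 2, 0)
pivot(1,1)=2: scale R1 → (0, 1, 0)
  clear (0,1): R0 −= (5)R1 → (1, 0, 1)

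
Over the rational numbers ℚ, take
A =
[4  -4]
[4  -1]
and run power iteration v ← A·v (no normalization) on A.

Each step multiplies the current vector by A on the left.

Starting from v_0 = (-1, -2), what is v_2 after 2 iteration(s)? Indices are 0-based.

v_0 = (-1, -2).
v_1 = A·v_0 = (4, -2).
v_2 = A·v_1 = (24, 18).

v_2 = (24, 18)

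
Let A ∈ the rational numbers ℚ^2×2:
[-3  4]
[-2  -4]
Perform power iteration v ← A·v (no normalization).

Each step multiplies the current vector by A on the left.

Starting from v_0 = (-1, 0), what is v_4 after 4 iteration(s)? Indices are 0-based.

v_4 = (391, -126)

v_0 = (-1, 0).
v_1 = A·v_0 = (3, 2).
v_2 = A·v_1 = (-1, -14).
v_3 = A·v_2 = (-53, 58).
v_4 = A·v_3 = (391, -126).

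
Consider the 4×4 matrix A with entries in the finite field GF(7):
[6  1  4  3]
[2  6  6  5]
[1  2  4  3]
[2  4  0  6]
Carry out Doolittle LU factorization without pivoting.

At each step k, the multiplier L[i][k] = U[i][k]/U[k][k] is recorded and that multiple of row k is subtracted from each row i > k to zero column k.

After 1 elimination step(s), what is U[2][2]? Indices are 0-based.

U[2][2] = 1

[col 0] pivot 6
  R1 -= 5*R0 → (0, 1, 0, 4)  (L[1][0] := 5)
  R2 -= 6*R0 → (0, 3, 1, 6)  (L[2][0] := 6)
  R3 -= 5*R0 → (0, 6, 1, 5)  (L[3][0] := 5)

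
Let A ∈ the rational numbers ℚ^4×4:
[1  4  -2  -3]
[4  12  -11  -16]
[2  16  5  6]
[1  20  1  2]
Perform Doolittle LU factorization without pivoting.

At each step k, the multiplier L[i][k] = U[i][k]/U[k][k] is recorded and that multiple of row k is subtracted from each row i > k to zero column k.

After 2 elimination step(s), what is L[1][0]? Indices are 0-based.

[col 0] pivot 1
  R1 -= 4*R0 → (0, -4, -3, -4)  (L[1][0] := 4)
  R2 -= 2*R0 → (0, 8, 9, 12)  (L[2][0] := 2)
  R3 -= 1*R0 → (0, 16, 3, 5)  (L[3][0] := 1)
[col 1] pivot -4
  R2 -= -2*R1 → (0, 0, 3, 4)  (L[2][1] := -2)
  R3 -= -4*R1 → (0, 0, -9, -11)  (L[3][1] := -4)

L[1][0] = 4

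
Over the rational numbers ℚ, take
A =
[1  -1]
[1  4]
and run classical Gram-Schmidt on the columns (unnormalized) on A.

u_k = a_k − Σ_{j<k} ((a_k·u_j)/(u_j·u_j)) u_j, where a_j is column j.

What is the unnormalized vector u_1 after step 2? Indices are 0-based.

Step 1: u_0 = a_0 = (1, 1).
Step 2: u_1 = a_1 − (3/2)·u_0 = (-5/2, 5/2).

u_1 = (-5/2, 5/2)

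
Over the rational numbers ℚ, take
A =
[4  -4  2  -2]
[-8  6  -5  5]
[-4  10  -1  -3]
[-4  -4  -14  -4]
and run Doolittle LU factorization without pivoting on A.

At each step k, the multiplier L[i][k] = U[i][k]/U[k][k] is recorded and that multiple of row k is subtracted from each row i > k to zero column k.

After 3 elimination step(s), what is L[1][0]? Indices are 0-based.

k=0: U[0][0]=4
  eliminate (1,0): mult=-2, new row 1: (0, -2, -1, 1); set L[1][0]=-2
  eliminate (2,0): mult=-1, new row 2: (0, 6, 1, -5); set L[2][0]=-1
  eliminate (3,0): mult=-1, new row 3: (0, -8, -12, -6); set L[3][0]=-1
k=1: U[1][1]=-2
  eliminate (2,1): mult=-3, new row 2: (0, 0, -2, -2); set L[2][1]=-3
  eliminate (3,1): mult=4, new row 3: (0, 0, -8, -10); set L[3][1]=4
k=2: U[2][2]=-2
  eliminate (3,2): mult=4, new row 3: (0, 0, 0, -2); set L[3][2]=4

L[1][0] = -2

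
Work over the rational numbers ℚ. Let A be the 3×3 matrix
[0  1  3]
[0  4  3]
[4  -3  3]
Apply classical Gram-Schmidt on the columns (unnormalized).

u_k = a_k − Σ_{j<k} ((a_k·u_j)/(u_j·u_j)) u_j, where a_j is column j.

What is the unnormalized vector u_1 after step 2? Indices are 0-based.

u_1 = (1, 4, 0)

Step 1: u_0 = a_0 = (0, 0, 4).
Step 2: u_1 = a_1 − (-3/4)·u_0 = (1, 4, 0).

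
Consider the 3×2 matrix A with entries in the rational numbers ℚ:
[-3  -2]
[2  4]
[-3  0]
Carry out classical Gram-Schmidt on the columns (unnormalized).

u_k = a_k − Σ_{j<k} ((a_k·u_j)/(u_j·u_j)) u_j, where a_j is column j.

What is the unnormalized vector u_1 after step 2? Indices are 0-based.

Step 1: u_0 = a_0 = (-3, 2, -3).
Step 2: u_1 = a_1 − (7/11)·u_0 = (-1/11, 30/11, 21/11).

u_1 = (-1/11, 30/11, 21/11)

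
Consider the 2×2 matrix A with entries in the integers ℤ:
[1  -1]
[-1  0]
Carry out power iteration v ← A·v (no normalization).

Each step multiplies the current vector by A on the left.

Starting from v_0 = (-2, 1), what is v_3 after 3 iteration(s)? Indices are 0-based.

v_3 = (-8, 5)

v_0 = (-2, 1).
v_1 = A·v_0 = (-3, 2).
v_2 = A·v_1 = (-5, 3).
v_3 = A·v_2 = (-8, 5).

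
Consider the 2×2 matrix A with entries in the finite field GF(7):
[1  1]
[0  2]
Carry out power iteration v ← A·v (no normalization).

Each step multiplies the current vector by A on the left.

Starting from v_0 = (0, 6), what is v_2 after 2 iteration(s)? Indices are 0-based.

v_0 = (0, 6).
v_1 = A·v_0 = (6, 5).
v_2 = A·v_1 = (4, 3).

v_2 = (4, 3)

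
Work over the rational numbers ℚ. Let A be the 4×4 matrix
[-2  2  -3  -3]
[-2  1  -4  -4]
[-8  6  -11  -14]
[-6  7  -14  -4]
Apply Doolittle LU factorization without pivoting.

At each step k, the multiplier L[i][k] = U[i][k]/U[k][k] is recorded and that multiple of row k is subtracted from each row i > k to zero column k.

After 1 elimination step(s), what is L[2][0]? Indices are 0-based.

L[2][0] = 4

[col 0] pivot -2
  R1 -= 1*R0 → (0, -1, -1, -1)  (L[1][0] := 1)
  R2 -= 4*R0 → (0, -2, 1, -2)  (L[2][0] := 4)
  R3 -= 3*R0 → (0, 1, -5, 5)  (L[3][0] := 3)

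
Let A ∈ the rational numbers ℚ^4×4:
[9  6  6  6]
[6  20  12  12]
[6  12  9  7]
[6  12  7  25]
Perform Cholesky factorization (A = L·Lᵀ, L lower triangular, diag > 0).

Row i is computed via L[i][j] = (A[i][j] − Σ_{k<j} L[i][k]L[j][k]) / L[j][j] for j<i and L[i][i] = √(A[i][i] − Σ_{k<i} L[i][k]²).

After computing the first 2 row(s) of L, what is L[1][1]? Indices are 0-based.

L[1][1] = 4

Step 1: L[0][0] = √(9) = 3.
  L[1][0] = (6) / L[0][0] = 2.
Step 2: L[1][1] = √(16) = 4.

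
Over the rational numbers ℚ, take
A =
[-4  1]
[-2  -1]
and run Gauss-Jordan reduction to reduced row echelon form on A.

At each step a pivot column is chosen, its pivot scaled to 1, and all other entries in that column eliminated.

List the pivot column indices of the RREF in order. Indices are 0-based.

pivot columns: 0, 1

[1] R0 /= -4  ⇒  (1, -1/4)
     R1 -= -2·R0  ⇒  (0, -3/2)
[2] R1 /= -3/2  ⇒  (0, 1)
     R0 -= -1/4·R1  ⇒  (1, 0)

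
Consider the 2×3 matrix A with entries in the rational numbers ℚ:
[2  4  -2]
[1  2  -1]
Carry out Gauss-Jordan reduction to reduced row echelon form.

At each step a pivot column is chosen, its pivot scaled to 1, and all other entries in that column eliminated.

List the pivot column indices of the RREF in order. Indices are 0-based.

[1] R0 /= 2  ⇒  (1, 2, -1)
     R1 -= 1·R0  ⇒  (0, 0, 0)
column 1 empty below row 1
column 2 empty below row 1

pivot columns: 0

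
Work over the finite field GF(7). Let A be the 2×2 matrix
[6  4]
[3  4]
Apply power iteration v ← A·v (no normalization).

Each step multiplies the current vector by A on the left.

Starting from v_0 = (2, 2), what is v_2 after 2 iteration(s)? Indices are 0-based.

v_2 = (1, 4)

v_0 = (2, 2).
v_1 = A·v_0 = (6, 0).
v_2 = A·v_1 = (1, 4).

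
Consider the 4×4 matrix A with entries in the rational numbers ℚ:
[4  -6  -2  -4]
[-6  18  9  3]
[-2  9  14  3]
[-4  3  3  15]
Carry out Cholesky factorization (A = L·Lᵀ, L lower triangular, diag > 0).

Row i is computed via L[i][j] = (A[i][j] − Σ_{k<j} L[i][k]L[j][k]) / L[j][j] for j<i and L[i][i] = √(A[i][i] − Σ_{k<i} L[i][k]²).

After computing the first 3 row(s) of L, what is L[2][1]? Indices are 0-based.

L[2][1] = 2

Step 1: L[0][0] = √(4) = 2.
  L[1][0] = (-6) / L[0][0] = -3.
Step 2: L[1][1] = √(9) = 3.
  L[2][0] = (-2) / L[0][0] = -1.
  L[2][1] = (6) / L[1][1] = 2.
Step 3: L[2][2] = √(9) = 3.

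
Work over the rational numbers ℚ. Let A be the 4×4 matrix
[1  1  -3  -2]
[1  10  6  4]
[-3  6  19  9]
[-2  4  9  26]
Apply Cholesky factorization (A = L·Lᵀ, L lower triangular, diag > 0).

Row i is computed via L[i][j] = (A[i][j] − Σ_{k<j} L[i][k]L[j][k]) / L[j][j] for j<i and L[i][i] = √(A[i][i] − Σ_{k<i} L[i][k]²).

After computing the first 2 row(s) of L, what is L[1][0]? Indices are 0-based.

L[1][0] = 1

Step 1: L[0][0] = √(1) = 1.
  L[1][0] = (1) / L[0][0] = 1.
Step 2: L[1][1] = √(9) = 3.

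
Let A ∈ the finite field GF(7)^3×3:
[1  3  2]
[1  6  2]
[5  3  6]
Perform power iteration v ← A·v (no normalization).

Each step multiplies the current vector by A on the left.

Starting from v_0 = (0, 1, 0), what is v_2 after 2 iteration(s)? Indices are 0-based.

v_0 = (0, 1, 0).
v_1 = A·v_0 = (3, 6, 3).
v_2 = A·v_1 = (6, 3, 2).

v_2 = (6, 3, 2)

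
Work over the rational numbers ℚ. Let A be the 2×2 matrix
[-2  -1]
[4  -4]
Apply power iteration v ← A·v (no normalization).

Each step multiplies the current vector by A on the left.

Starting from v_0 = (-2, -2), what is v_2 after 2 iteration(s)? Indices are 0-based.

v_0 = (-2, -2).
v_1 = A·v_0 = (6, 0).
v_2 = A·v_1 = (-12, 24).

v_2 = (-12, 24)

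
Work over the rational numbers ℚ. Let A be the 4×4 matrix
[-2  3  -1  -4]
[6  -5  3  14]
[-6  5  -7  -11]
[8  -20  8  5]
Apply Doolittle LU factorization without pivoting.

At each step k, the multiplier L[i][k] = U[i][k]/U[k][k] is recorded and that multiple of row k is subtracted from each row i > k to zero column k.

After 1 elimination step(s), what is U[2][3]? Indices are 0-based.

U[2][3] = 1

k=0: U[0][0]=-2
  eliminate (1,0): mult=-3, new row 1: (0, 4, 0, 2); set L[1][0]=-3
  eliminate (2,0): mult=3, new row 2: (0, -4, -4, 1); set L[2][0]=3
  eliminate (3,0): mult=-4, new row 3: (0, -8, 4, -11); set L[3][0]=-4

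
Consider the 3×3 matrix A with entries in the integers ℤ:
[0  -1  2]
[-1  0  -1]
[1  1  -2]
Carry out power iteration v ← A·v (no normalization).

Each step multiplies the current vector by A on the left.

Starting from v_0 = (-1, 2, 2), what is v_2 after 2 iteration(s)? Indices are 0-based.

v_0 = (-1, 2, 2).
v_1 = A·v_0 = (2, -1, -3).
v_2 = A·v_1 = (-5, 1, 7).

v_2 = (-5, 1, 7)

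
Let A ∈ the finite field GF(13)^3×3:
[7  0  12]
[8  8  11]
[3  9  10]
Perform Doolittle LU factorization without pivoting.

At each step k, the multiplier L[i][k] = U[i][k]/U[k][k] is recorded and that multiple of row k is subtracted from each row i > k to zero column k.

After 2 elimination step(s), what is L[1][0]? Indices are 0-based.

L[1][0] = 3

[col 0] pivot 7
  R1 -= 3*R0 → (0, 8, 1)  (L[1][0] := 3)
  R2 -= 6*R0 → (0, 9, 3)  (L[2][0] := 6)
[col 1] pivot 8
  R2 -= 6*R1 → (0, 0, 10)  (L[2][1] := 6)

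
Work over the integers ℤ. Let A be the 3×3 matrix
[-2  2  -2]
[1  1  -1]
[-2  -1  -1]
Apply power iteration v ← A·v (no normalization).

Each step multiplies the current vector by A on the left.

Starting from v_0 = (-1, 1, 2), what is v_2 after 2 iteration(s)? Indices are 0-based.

v_0 = (-1, 1, 2).
v_1 = A·v_0 = (0, -2, -1).
v_2 = A·v_1 = (-2, -1, 3).

v_2 = (-2, -1, 3)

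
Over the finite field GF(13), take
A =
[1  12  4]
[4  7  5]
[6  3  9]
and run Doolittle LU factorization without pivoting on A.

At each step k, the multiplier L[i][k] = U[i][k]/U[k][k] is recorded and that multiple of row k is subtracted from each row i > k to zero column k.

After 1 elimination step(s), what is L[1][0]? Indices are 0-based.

[col 0] pivot 1
  R1 -= 4*R0 → (0, 11, 2)  (L[1][0] := 4)
  R2 -= 6*R0 → (0, 9, 11)  (L[2][0] := 6)

L[1][0] = 4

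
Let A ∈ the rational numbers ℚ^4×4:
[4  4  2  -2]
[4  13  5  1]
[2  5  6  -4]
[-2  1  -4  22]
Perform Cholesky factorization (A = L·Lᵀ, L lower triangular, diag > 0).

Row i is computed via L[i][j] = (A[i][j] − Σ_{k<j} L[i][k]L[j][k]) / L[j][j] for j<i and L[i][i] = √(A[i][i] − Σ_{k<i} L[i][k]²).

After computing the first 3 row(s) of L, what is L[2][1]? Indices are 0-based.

L[2][1] = 1

Step 1: L[0][0] = √(4) = 2.
  L[1][0] = (4) / L[0][0] = 2.
Step 2: L[1][1] = √(9) = 3.
  L[2][0] = (2) / L[0][0] = 1.
  L[2][1] = (3) / L[1][1] = 1.
Step 3: L[2][2] = √(4) = 2.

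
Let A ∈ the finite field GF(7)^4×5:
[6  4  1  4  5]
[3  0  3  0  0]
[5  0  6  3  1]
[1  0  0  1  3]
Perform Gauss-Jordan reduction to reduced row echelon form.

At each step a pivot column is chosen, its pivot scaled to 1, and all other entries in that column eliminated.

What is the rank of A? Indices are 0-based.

rank = 4

[1] R0 /= 6  ⇒  (1, 3, 6, 3, 2)
     R1 -= 3·R0  ⇒  (0, 5, 6, 5, 1)
     R2 -= 5·R0  ⇒  (0, 6, 4, 2, 5)
     R3 -= 1·R0  ⇒  (0, 4, 1, 5, 1)
[2] R1 /= 5  ⇒  (0, 1, 4, 1, 3)
     R0 -= 3·R1  ⇒  (1, 0, 1, 0, 0)
     R2 -= 6·R1  ⇒  (0, 0, 1, 3, 1)
     R3 -= 4·R1  ⇒  (0, 0, 6, 1, 3)
[3] R2 /= 1  ⇒  (0, 0, 1, 3, 1)
     R0 -= 1·R2  ⇒  (1, 0, 0, 4, 6)
     R1 -= 4·R2  ⇒  (0, 1, 0, 3, 6)
     R3 -= 6·R2  ⇒  (0, 0, 0, 4, 4)
[4] R3 /= 4  ⇒  (0, 0, 0, 1, 1)
     R0 -= 4·R3  ⇒  (1, 0, 0, 0, 2)
     R1 -= 3·R3  ⇒  (0, 1, 0, 0, 3)
     R2 -= 3·R3  ⇒  (0, 0, 1, 0, 5)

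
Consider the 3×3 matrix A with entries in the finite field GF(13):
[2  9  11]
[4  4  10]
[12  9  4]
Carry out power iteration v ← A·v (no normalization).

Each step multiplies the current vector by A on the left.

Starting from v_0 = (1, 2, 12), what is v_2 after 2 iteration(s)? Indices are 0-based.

v_0 = (1, 2, 12).
v_1 = A·v_0 = (9, 2, 0).
v_2 = A·v_1 = (10, 5, 9).

v_2 = (10, 5, 9)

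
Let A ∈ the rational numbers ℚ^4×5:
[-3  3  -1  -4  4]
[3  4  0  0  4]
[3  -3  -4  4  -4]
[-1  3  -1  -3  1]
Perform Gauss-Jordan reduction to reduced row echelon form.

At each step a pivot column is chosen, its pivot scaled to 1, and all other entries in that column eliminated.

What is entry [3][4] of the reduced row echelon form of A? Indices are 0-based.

pivot(0,0)=-3: scale R0 → (1, -1, 1/3, 4/3, -4/3)
  clear (1,0): R1 −= (3)R0 → (0, 7, -1, -4, 8)
  clear (2,0): R2 −= (3)R0 → (0, 0, -5, 0, 0)
  clear (3,0): R3 −= (-1)R0 → (0, 2, -2/3, -5/3, -1/3)
pivot(1,1)=7: scale R1 → (0, 1, -1/7, -4/7, 8/7)
  clear (0,1): R0 −= (-1)R1 → (1, 0, 4/21, 16/21, -4/21)
  clear (3,1): R3 −= (2)R1 → (0, 0, -8/21, -11/21, -55/21)
pivot(2,2)=-5: scale R2 → (0, 0, 1, 0, 0)
  clear (0,2): R0 −= (4/21)R2 → (1, 0, 0, 16/21, -4/21)
  clear (1,2): R1 −= (-1/7)R2 → (0, 1, 0, -4/7, 8/7)
  clear (3,2): R3 −= (-8/21)R2 → (0, 0, 0, -11/21, -55/21)
pivot(3,3)=-11/21: scale R3 → (0, 0, 0, 1, 5)
  clear (0,3): R0 −= (16/21)R3 → (1, 0, 0, 0, -4)
  clear (1,3): R1 −= (-4/7)R3 → (0, 1, 0, 0, 4)

M[3][4] = 5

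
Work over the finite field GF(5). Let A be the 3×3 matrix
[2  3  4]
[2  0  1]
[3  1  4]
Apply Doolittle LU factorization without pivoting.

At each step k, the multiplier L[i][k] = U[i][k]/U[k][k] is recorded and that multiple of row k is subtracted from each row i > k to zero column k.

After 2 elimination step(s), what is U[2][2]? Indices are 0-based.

U[2][2] = 4

k=0: U[0][0]=2
  eliminate (1,0): mult=1, new row 1: (0, 2, 2); set L[1][0]=1
  eliminate (2,0): mult=4, new row 2: (0, 4, 3); set L[2][0]=4
k=1: U[1][1]=2
  eliminate (2,1): mult=2, new row 2: (0, 0, 4); set L[2][1]=2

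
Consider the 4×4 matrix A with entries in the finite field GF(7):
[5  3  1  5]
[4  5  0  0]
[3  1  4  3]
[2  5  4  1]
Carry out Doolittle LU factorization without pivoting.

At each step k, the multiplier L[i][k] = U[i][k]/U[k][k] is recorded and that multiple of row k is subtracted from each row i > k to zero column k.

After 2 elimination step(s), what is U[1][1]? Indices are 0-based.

[col 0] pivot 5
  R1 -= 5*R0 → (0, 4, 2, 3)  (L[1][0] := 5)
  R2 -= 2*R0 → (0, 2, 2, 0)  (L[2][0] := 2)
  R3 -= 6*R0 → (0, 1, 5, 6)  (L[3][0] := 6)
[col 1] pivot 4
  R2 -= 4*R1 → (0, 0, 1, 2)  (L[2][1] := 4)
  R3 -= 2*R1 → (0, 0, 1, 0)  (L[3][1] := 2)

U[1][1] = 4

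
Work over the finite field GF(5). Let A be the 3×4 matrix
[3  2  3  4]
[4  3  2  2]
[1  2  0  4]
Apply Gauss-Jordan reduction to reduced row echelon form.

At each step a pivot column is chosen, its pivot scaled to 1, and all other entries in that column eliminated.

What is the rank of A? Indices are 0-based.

rank = 3

step 1: normalize row 0 (÷3) = (1, 4, 1, 3)
  row 1: subtract 4×row0 = (0, 2, 3, 0)
  row 2: subtract 1×row0 = (0, 3, 4, 1)
step 2: normalize row 1 (÷2) = (0, 1, 4, 0)
  row 0: subtract 4×row1 = (1, 0, 0, 3)
  row 2: subtract 3×row1 = (0, 0, 2, 1)
step 3: normalize row 2 (÷2) = (0, 0, 1, 3)
  row 1: subtract 4×row2 = (0, 1, 0, 3)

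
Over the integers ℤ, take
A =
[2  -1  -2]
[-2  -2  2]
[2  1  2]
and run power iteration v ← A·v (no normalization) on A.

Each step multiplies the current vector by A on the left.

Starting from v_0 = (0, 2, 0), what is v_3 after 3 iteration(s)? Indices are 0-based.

v_3 = (-16, -32, 0)

v_0 = (0, 2, 0).
v_1 = A·v_0 = (-2, -4, 2).
v_2 = A·v_1 = (-4, 16, -4).
v_3 = A·v_2 = (-16, -32, 0).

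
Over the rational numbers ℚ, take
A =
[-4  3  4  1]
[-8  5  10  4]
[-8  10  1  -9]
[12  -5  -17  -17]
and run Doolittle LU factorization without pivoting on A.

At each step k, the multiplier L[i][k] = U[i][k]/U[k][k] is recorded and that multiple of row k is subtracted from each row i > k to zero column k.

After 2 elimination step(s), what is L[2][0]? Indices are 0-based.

[col 0] pivot -4
  R1 -= 2*R0 → (0, -1, 2, 2)  (L[1][0] := 2)
  R2 -= 2*R0 → (0, 4, -7, -11)  (L[2][0] := 2)
  R3 -= -3*R0 → (0, 4, -5, -14)  (L[3][0] := -3)
[col 1] pivot -1
  R2 -= -4*R1 → (0, 0, 1, -3)  (L[2][1] := -4)
  R3 -= -4*R1 → (0, 0, 3, -6)  (L[3][1] := -4)

L[2][0] = 2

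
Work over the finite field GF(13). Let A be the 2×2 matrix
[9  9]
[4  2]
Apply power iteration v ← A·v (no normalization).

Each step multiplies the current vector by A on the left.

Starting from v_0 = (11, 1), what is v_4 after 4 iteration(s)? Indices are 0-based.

v_4 = (6, 5)

v_0 = (11, 1).
v_1 = A·v_0 = (4, 7).
v_2 = A·v_1 = (8, 4).
v_3 = A·v_2 = (4, 1).
v_4 = A·v_3 = (6, 5).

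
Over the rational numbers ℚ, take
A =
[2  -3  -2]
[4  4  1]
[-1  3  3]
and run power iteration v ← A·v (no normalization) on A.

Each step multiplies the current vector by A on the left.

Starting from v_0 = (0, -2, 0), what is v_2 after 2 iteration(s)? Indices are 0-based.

v_2 = (48, -14, -48)

v_0 = (0, -2, 0).
v_1 = A·v_0 = (6, -8, -6).
v_2 = A·v_1 = (48, -14, -48).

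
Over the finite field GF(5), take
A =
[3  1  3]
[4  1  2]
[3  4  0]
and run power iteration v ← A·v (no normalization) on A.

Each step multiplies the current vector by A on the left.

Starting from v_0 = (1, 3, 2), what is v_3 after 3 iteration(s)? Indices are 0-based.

v_3 = (0, 2, 2)

v_0 = (1, 3, 2).
v_1 = A·v_0 = (2, 1, 0).
v_2 = A·v_1 = (2, 4, 0).
v_3 = A·v_2 = (0, 2, 2).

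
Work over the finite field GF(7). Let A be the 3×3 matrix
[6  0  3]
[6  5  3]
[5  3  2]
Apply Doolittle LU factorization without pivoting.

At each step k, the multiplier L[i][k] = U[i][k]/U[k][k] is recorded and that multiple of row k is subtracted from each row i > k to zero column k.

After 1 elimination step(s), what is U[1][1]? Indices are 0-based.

k=0: U[0][0]=6
  eliminate (1,0): mult=1, new row 1: (0, 5, 0); set L[1][0]=1
  eliminate (2,0): mult=2, new row 2: (0, 3, 3); set L[2][0]=2

U[1][1] = 5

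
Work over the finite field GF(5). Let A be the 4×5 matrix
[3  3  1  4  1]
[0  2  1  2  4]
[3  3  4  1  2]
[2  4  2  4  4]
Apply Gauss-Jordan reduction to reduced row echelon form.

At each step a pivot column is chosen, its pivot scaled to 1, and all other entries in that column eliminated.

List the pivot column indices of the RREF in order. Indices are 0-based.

pivot columns: 0, 1, 2, 3

[1] R0 /= 3  ⇒  (1, 1, 2, 3, 2)
     R2 -= 3·R0  ⇒  (0, 0, 3, 2, 1)
     R3 -= 2·R0  ⇒  (0, 2, 3, 3, 0)
[2] R1 /= 2  ⇒  (0, 1, 3, 1, 2)
     R0 -= 1·R1  ⇒  (1, 0, 4, 2, 0)
     R3 -= 2·R1  ⇒  (0, 0, 2, 1, 1)
[3] R2 /= 3  ⇒  (0, 0, 1, 4, 2)
     R0 -= 4·R2  ⇒  (1, 0, 0, 1, 2)
     R1 -= 3·R2  ⇒  (0, 1, 0, 4, 1)
     R3 -= 2·R2  ⇒  (0, 0, 0, 3, 2)
[4] R3 /= 3  ⇒  (0, 0, 0, 1, 4)
     R0 -= 1·R3  ⇒  (1, 0, 0, 0, 3)
     R1 -= 4·R3  ⇒  (0, 1, 0, 0, 0)
     R2 -= 4·R3  ⇒  (0, 0, 1, 0, 1)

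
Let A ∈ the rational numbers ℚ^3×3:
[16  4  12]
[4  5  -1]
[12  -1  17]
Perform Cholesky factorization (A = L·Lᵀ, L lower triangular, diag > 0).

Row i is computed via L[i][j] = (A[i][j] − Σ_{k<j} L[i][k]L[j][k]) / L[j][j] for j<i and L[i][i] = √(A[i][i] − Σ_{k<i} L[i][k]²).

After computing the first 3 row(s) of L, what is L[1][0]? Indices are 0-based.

Step 1: L[0][0] = √(16) = 4.
  L[1][0] = (4) / L[0][0] = 1.
Step 2: L[1][1] = √(4) = 2.
  L[2][0] = (12) / L[0][0] = 3.
  L[2][1] = (-4) / L[1][1] = -2.
Step 3: L[2][2] = √(4) = 2.

L[1][0] = 1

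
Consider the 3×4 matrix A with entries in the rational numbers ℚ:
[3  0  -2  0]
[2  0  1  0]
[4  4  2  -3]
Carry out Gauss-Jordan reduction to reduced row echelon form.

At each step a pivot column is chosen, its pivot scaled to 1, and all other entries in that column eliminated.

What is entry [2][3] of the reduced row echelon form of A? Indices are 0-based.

M[2][3] = 0

step 1: normalize row 0 (÷3) = (1, 0, -2/3, 0)
  row 1: subtract 2×row0 = (0, 0, 7/3, 0)
  row 2: subtract 4×row0 = (0, 4, 14/3, -3)
step 2: exchange rows 1,2
step 2: normalize row 1 (÷4) = (0, 1, 7/6, -3/4)
step 3: normalize row 2 (÷7/3) = (0, 0, 1, 0)
  row 0: subtract -2/3×row2 = (1, 0, 0, 0)
  row 1: subtract 7/6×row2 = (0, 1, 0, -3/4)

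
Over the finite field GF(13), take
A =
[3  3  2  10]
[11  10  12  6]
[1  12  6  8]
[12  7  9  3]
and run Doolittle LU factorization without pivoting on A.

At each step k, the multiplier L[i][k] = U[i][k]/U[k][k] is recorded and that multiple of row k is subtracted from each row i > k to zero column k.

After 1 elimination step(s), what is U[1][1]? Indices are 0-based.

U[1][1] = 12

[col 0] pivot 3
  R1 -= 8*R0 → (0, 12, 9, 4)  (L[1][0] := 8)
  R2 -= 9*R0 → (0, 11, 1, 9)  (L[2][0] := 9)
  R3 -= 4*R0 → (0, 8, 1, 2)  (L[3][0] := 4)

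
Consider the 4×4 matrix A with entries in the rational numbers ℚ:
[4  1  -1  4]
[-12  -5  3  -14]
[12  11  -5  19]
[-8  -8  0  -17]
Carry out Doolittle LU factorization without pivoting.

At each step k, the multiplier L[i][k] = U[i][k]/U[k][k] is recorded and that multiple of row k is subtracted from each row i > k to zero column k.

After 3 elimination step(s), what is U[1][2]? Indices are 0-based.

Step 1: pivot at (0,0) is 4.
  row1 ← row1 − (-3)·row0  ⇒  L[1][0]=-3, U row1=(0, -2, 0, -2)
  row2 ← row2 − (3)·row0  ⇒  L[2][0]=3, U row2=(0, 8, -2, 7)
  row3 ← row3 − (-2)·row0  ⇒  L[3][0]=-2, U row3=(0, -6, -2, -9)
Step 2: pivot at (1,1) is -2.
  row2 ← row2 − (-4)·row1  ⇒  L[2][1]=-4, U row2=(0, 0, -2, -1)
  row3 ← row3 − (3)·row1  ⇒  L[3][1]=3, U row3=(0, 0, -2, -3)
Step 3: pivot at (2,2) is -2.
  row3 ← row3 − (1)·row2  ⇒  L[3][2]=1, U row3=(0, 0, 0, -2)

U[1][2] = 0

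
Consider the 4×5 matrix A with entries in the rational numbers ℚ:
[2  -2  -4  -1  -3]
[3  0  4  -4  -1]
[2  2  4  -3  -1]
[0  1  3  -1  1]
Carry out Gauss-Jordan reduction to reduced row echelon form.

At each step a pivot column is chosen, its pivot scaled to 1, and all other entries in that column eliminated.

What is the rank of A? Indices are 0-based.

pivot(0,0)=2: scale R0 → (1, -1, -2, -1/2, -3/2)
  clear (1,0): R1 −= (3)R0 → (0, 3, 10, -5/2, 7/2)
  clear (2,0): R2 −= (2)R0 → (0, 4, 8, -2, 2)
pivot(1,1)=3: scale R1 → (0, 1, 10/3, -5/6, 7/6)
  clear (0,1): R0 −= (-1)R1 → (1, 0, 4/3, -4/3, -1/3)
  clear (2,1): R2 −= (4)R1 → (0, 0, -16/3, 4/3, -8/3)
  clear (3,1): R3 −= (1)R1 → (0, 0, -1/3, -1/6, -1/6)
pivot(2,2)=-16/3: scale R2 → (0, 0, 1, -1/4, 1/2)
  clear (0,2): R0 −= (4/3)R2 → (1, 0, 0, -1, -1)
  clear (1,2): R1 −= (10/3)R2 → (0, 1, 0, 0, -1/2)
  clear (3,2): R3 −= (-1/3)R2 → (0, 0, 0, -1/4, 0)
pivot(3,3)=-1/4: scale R3 → (0, 0, 0, 1, 0)
  clear (0,3): R0 −= (-1)R3 → (1, 0, 0, 0, -1)
  clear (2,3): R2 −= (-1/4)R3 → (0, 0, 1, 0, 1/2)

rank = 4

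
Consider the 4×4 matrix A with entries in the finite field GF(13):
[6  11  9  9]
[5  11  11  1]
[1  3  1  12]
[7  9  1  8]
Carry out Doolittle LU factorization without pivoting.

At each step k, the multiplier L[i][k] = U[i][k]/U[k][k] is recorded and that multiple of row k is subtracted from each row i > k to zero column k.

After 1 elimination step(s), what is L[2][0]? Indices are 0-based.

L[2][0] = 11

Step 1: pivot at (0,0) is 6.
  row1 ← row1 − (3)·row0  ⇒  L[1][0]=3, U row1=(0, 4, 10, 0)
  row2 ← row2 − (11)·row0  ⇒  L[2][0]=11, U row2=(0, 12, 6, 4)
  row3 ← row3 − (12)·row0  ⇒  L[3][0]=12, U row3=(0, 7, 10, 4)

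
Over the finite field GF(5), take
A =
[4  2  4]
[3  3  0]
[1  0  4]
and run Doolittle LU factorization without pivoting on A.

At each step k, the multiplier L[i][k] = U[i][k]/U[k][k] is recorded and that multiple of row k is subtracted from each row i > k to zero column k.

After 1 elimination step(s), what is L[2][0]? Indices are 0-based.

Step 1: pivot at (0,0) is 4.
  row1 ← row1 − (2)·row0  ⇒  L[1][0]=2, U row1=(0, 4, 2)
  row2 ← row2 − (4)·row0  ⇒  L[2][0]=4, U row2=(0, 2, 3)

L[2][0] = 4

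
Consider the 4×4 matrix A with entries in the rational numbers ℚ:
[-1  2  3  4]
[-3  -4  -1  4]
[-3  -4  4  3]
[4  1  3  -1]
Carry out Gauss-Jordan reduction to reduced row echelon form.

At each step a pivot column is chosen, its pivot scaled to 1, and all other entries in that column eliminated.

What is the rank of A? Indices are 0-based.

rank = 4

step 1: normalize row 0 (÷-1) = (1, -2, -3, -4)
  row 1: subtract -3×row0 = (0, -10, -10, -8)
  row 2: subtract -3×row0 = (0, -10, -5, -9)
  row 3: subtract 4×row0 = (0, 9, 15, 15)
step 2: normalize row 1 (÷-10) = (0, 1, 1, 4/5)
  row 0: subtract -2×row1 = (1, 0, -1, -12/5)
  row 2: subtract -10×row1 = (0, 0, 5, -1)
  row 3: subtract 9×row1 = (0, 0, 6, 39/5)
step 3: normalize row 2 (÷5) = (0, 0, 1, -1/5)
  row 0: subtract -1×row2 = (1, 0, 0, -13/5)
  row 1: subtract 1×row2 = (0, 1, 0, 1)
  row 3: subtract 6×row2 = (0, 0, 0, 9)
step 4: normalize row 3 (÷9) = (0, 0, 0, 1)
  row 0: subtract -13/5×row3 = (1, 0, 0, 0)
  row 1: subtract 1×row3 = (0, 1, 0, 0)
  row 2: subtract -1/5×row3 = (0, 0, 1, 0)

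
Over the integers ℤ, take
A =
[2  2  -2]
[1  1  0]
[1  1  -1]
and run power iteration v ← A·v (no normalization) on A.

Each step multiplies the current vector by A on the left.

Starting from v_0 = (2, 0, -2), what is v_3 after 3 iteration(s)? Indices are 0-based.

v_0 = (2, 0, -2).
v_1 = A·v_0 = (8, 2, 4).
v_2 = A·v_1 = (12, 10, 6).
v_3 = A·v_2 = (32, 22, 16).

v_3 = (32, 22, 16)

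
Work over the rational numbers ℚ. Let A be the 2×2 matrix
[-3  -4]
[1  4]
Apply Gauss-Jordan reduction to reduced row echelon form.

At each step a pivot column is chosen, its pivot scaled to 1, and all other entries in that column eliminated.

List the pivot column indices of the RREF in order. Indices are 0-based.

pivot columns: 0, 1

[1] R0 /= -3  ⇒  (1, 4/3)
     R1 -= 1·R0  ⇒  (0, 8/3)
[2] R1 /= 8/3  ⇒  (0, 1)
     R0 -= 4/3·R1  ⇒  (1, 0)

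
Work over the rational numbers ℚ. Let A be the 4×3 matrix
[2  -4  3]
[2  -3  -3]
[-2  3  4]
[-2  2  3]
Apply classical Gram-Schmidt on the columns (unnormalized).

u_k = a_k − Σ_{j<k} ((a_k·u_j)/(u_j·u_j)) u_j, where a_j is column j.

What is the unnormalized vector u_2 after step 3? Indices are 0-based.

Step 1: u_0 = a_0 = (2, 2, -2, -2).
Step 2: u_1 = a_1 − (-3/2)·u_0 = (-1, 0, 0, -1).
Step 3: u_2 = a_2 − (-7/8)·u_0 − (-3)·u_1 = (7/4, -5/4, 9/4, -7/4).

u_2 = (7/4, -5/4, 9/4, -7/4)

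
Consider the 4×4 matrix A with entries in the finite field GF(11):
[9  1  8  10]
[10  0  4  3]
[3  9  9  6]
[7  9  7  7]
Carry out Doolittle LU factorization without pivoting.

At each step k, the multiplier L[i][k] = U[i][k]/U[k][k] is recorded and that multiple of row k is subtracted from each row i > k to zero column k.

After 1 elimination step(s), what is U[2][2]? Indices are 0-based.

[col 0] pivot 9
  R1 -= 6*R0 → (0, 5, 0, 9)  (L[1][0] := 6)
  R2 -= 4*R0 → (0, 5, 10, 10)  (L[2][0] := 4)
  R3 -= 2*R0 → (0, 7, 2, 9)  (L[3][0] := 2)

U[2][2] = 10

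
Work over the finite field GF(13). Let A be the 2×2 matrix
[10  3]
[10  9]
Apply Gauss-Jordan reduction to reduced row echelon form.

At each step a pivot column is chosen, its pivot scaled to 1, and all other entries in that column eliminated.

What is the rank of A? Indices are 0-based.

pivot(0,0)=10: scale R0 → (1, 12)
  clear (1,0): R1 −= (10)R0 → (0, 6)
pivot(1,1)=6: scale R1 → (0, 1)
  clear (0,1): R0 −= (12)R1 → (1, 0)

rank = 2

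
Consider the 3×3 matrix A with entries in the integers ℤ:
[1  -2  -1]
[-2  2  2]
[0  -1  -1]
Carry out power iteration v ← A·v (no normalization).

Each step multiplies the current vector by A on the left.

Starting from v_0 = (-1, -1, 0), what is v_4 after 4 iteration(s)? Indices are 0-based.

v_4 = (4, -4, 1)

v_0 = (-1, -1, 0).
v_1 = A·v_0 = (1, 0, 1).
v_2 = A·v_1 = (0, 0, -1).
v_3 = A·v_2 = (1, -2, 1).
v_4 = A·v_3 = (4, -4, 1).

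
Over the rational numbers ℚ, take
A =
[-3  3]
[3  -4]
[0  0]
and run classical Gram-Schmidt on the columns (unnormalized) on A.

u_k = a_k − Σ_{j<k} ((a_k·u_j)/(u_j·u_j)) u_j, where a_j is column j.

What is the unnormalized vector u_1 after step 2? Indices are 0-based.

Step 1: u_0 = a_0 = (-3, 3, 0).
Step 2: u_1 = a_1 − (-7/6)·u_0 = (-1/2, -1/2, 0).

u_1 = (-1/2, -1/2, 0)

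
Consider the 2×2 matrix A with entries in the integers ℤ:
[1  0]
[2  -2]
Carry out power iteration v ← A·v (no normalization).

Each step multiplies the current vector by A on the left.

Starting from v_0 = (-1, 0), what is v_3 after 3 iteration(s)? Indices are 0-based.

v_0 = (-1, 0).
v_1 = A·v_0 = (-1, -2).
v_2 = A·v_1 = (-1, 2).
v_3 = A·v_2 = (-1, -6).

v_3 = (-1, -6)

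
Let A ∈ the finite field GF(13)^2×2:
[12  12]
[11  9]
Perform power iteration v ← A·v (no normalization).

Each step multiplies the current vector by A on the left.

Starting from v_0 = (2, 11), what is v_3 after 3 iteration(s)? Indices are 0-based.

v_3 = (7, 7)

v_0 = (2, 11).
v_1 = A·v_0 = (0, 4).
v_2 = A·v_1 = (9, 10).
v_3 = A·v_2 = (7, 7).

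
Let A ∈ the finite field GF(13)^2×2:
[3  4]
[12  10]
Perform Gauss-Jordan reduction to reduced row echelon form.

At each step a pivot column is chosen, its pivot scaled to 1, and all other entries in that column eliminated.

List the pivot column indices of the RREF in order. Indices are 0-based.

step 1: normalize row 0 (÷3) = (1, 10)
  row 1: subtract 12×row0 = (0, 7)
step 2: normalize row 1 (÷7) = (0, 1)
  row 0: subtract 10×row1 = (1, 0)

pivot columns: 0, 1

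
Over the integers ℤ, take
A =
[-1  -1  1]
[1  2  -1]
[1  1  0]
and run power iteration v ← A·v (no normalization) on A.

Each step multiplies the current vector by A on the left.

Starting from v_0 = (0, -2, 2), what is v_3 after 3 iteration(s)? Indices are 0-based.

v_3 = (4, -10, -6)

v_0 = (0, -2, 2).
v_1 = A·v_0 = (4, -6, -2).
v_2 = A·v_1 = (0, -6, -2).
v_3 = A·v_2 = (4, -10, -6).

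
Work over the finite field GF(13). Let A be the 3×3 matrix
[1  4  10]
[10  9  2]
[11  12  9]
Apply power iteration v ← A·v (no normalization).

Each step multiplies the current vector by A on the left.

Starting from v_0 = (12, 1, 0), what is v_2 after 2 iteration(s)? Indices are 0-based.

v_2 = (9, 10, 4)

v_0 = (12, 1, 0).
v_1 = A·v_0 = (3, 12, 1).
v_2 = A·v_1 = (9, 10, 4).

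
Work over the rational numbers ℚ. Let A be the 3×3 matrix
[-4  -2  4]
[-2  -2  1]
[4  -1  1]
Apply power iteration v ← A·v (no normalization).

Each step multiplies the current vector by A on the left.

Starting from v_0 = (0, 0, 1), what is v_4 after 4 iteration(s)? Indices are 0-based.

v_4 = (-800, -431, 459)

v_0 = (0, 0, 1).
v_1 = A·v_0 = (4, 1, 1).
v_2 = A·v_1 = (-14, -9, 16).
v_3 = A·v_2 = (138, 62, -31).
v_4 = A·v_3 = (-800, -431, 459).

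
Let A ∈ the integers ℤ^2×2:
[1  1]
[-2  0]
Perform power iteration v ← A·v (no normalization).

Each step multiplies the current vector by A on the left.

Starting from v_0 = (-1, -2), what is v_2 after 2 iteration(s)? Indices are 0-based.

v_2 = (-1, 6)

v_0 = (-1, -2).
v_1 = A·v_0 = (-3, 2).
v_2 = A·v_1 = (-1, 6).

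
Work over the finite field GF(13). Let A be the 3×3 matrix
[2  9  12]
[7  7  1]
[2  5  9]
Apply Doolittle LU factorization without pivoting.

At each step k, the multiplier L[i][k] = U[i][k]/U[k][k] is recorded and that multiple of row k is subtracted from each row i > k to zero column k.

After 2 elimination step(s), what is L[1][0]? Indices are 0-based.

L[1][0] = 10

[col 0] pivot 2
  R1 -= 10*R0 → (0, 8, 11)  (L[1][0] := 10)
  R2 -= 1*R0 → (0, 9, 10)  (L[2][0] := 1)
[col 1] pivot 8
  R2 -= 6*R1 → (0, 0, 9)  (L[2][1] := 6)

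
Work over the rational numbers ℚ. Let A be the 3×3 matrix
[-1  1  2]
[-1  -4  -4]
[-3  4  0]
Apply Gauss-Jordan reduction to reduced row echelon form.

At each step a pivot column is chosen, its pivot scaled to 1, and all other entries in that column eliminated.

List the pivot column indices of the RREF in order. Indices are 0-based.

step 1: normalize row 0 (÷-1) = (1, -1, -2)
  row 1: subtract -1×row0 = (0, -5, -6)
  row 2: subtract -3×row0 = (0, 1, -6)
step 2: normalize row 1 (÷-5) = (0, 1, 6/5)
  row 0: subtract -1×row1 = (1, 0, -4/5)
  row 2: subtract 1×row1 = (0, 0, -36/5)
step 3: normalize row 2 (÷-36/5) = (0, 0, 1)
  row 0: subtract -4/5×row2 = (1, 0, 0)
  row 1: subtract 6/5×row2 = (0, 1, 0)

pivot columns: 0, 1, 2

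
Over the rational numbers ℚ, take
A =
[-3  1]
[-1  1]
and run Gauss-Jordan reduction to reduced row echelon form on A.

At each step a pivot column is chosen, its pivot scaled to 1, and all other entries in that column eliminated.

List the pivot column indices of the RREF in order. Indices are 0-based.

pivot columns: 0, 1

pivot(0,0)=-3: scale R0 → (1, -1/3)
  clear (1,0): R1 −= (-1)R0 → (0, 2/3)
pivot(1,1)=2/3: scale R1 → (0, 1)
  clear (0,1): R0 −= (-1/3)R1 → (1, 0)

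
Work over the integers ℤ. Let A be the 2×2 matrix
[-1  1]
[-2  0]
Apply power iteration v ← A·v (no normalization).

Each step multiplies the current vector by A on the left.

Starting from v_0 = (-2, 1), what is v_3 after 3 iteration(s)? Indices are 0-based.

v_0 = (-2, 1).
v_1 = A·v_0 = (3, 4).
v_2 = A·v_1 = (1, -6).
v_3 = A·v_2 = (-7, -2).

v_3 = (-7, -2)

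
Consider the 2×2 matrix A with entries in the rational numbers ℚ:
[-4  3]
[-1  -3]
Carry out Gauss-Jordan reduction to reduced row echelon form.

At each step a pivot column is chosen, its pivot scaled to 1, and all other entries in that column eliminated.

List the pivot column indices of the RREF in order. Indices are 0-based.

step 1: normalize row 0 (÷-4) = (1, -3/4)
  row 1: subtract -1×row0 = (0, -15/4)
step 2: normalize row 1 (÷-15/4) = (0, 1)
  row 0: subtract -3/4×row1 = (1, 0)

pivot columns: 0, 1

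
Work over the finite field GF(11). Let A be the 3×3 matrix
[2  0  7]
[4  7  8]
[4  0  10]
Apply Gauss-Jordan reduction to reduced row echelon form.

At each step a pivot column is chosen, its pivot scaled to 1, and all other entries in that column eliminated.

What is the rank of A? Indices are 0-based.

pivot(0,0)=2: scale R0 → (1, 0, 9)
  clear (1,0): R1 −= (4)R0 → (0, 7, 5)
  clear (2,0): R2 −= (4)R0 → (0, 0, 7)
pivot(1,1)=7: scale R1 → (0, 1, 7)
pivot(2,2)=7: scale R2 → (0, 0, 1)
  clear (0,2): R0 −= (9)R2 → (1, 0, 0)
  clear (1,2): R1 −= (7)R2 → (0, 1, 0)

rank = 3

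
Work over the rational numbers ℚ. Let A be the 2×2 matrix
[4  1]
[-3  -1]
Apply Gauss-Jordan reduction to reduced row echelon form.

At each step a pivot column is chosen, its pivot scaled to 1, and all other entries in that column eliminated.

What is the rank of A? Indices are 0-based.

[1] R0 /= 4  ⇒  (1, 1/4)
     R1 -= -3·R0  ⇒  (0, -1/4)
[2] R1 /= -1/4  ⇒  (0, 1)
     R0 -= 1/4·R1  ⇒  (1, 0)

rank = 2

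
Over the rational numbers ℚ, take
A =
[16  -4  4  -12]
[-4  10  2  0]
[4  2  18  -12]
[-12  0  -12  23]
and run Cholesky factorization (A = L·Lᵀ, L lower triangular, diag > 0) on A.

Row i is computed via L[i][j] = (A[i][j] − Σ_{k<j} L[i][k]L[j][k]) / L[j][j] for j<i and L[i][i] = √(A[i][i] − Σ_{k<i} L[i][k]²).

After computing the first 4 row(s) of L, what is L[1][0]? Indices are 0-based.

L[1][0] = -1

Step 1: L[0][0] = √(16) = 4.
  L[1][0] = (-4) / L[0][0] = -1.
Step 2: L[1][1] = √(9) = 3.
  L[2][0] = (4) / L[0][0] = 1.
  L[2][1] = (3) / L[1][1] = 1.
Step 3: L[2][2] = √(16) = 4.
  L[3][0] = (-12) / L[0][0] = -3.
  L[3][1] = (-3) / L[1][1] = -1.
  L[3][2] = (-8) / L[2][2] = -2.
Step 4: L[3][3] = √(9) = 3.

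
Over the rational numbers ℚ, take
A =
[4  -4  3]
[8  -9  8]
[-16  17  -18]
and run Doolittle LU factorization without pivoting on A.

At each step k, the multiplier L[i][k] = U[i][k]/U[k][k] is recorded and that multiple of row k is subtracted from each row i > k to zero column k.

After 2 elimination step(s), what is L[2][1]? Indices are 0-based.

L[2][1] = -1

Step 1: pivot at (0,0) is 4.
  row1 ← row1 − (2)·row0  ⇒  L[1][0]=2, U row1=(0, -1, 2)
  row2 ← row2 − (-4)·row0  ⇒  L[2][0]=-4, U row2=(0, 1, -6)
Step 2: pivot at (1,1) is -1.
  row2 ← row2 − (-1)·row1  ⇒  L[2][1]=-1, U row2=(0, 0, -4)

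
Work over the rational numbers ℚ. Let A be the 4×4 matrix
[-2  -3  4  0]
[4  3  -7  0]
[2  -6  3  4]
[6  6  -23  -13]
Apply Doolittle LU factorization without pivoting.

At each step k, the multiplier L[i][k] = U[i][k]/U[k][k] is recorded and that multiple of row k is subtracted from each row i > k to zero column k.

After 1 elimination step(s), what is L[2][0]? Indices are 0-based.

k=0: U[0][0]=-2
  eliminate (1,0): mult=-2, new row 1: (0, -3, 1, 0); set L[1][0]=-2
  eliminate (2,0): mult=-1, new row 2: (0, -9, 7, 4); set L[2][0]=-1
  eliminate (3,0): mult=-3, new row 3: (0, -3, -11, -13); set L[3][0]=-3

L[2][0] = -1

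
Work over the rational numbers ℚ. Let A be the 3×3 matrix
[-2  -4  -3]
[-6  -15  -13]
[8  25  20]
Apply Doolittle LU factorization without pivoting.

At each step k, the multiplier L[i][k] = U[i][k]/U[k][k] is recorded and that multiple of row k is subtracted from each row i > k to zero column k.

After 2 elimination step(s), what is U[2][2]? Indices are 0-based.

U[2][2] = -4

k=0: U[0][0]=-2
  eliminate (1,0): mult=3, new row 1: (0, -3, -4); set L[1][0]=3
  eliminate (2,0): mult=-4, new row 2: (0, 9, 8); set L[2][0]=-4
k=1: U[1][1]=-3
  eliminate (2,1): mult=-3, new row 2: (0, 0, -4); set L[2][1]=-3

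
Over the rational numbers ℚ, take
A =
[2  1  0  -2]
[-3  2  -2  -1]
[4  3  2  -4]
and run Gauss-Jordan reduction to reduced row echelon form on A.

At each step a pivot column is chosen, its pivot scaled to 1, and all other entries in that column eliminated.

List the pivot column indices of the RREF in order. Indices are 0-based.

pivot(0,0)=2: scale R0 → (1, 1/2, 0, -1)
  clear (1,0): R1 −= (-3)R0 → (0, 7/2, -2, -4)
  clear (2,0): R2 −= (4)R0 → (0, 1, 2, 0)
pivot(1,1)=7/2: scale R1 → (0, 1, -4/7, -8/7)
  clear (0,1): R0 −= (1/2)R1 → (1, 0, 2/7, -3/7)
  clear (2,1): R2 −= (1)R1 → (0, 0, 18/7, 8/7)
pivot(2,2)=18/7: scale R2 → (0, 0, 1, 4/9)
  clear (0,2): R0 −= (2/7)R2 → (1, 0, 0, -5/9)
  clear (1,2): R1 −= (-4/7)R2 → (0, 1, 0, -8/9)

pivot columns: 0, 1, 2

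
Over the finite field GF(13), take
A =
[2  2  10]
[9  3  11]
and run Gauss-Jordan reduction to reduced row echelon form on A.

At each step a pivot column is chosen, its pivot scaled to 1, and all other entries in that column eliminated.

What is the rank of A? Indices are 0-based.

[1] R0 /= 2  ⇒  (1, 1, 5)
     R1 -= 9·R0  ⇒  (0, 7, 5)
[2] R1 /= 7  ⇒  (0, 1, 10)
     R0 -= 1·R1  ⇒  (1, 0, 8)

rank = 2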